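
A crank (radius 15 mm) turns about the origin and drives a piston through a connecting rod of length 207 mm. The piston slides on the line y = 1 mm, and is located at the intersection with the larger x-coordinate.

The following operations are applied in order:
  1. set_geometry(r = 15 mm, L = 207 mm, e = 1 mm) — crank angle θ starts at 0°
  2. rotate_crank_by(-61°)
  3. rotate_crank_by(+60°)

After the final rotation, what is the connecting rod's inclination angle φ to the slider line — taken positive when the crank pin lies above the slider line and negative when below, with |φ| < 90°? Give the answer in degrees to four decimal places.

-0.3493

set_geometry: r = 15 mm, L = 207 mm, e = 1 mm; θ ← 0°
rotate_crank_by(-61°): θ ← 0° -61° = -61°
rotate_crank_by(+60°): θ ← -61° +60° = -1°
crank pin P = (r cos θ, r sin θ) = (14.997715, -0.261786)
h = r sin θ − e = -0.261786 − 1 = -1.261786
sin φ = h / L = -1.261786 / 207 = -0.00609559
φ = arcsin(-0.00609559) = -0.349253°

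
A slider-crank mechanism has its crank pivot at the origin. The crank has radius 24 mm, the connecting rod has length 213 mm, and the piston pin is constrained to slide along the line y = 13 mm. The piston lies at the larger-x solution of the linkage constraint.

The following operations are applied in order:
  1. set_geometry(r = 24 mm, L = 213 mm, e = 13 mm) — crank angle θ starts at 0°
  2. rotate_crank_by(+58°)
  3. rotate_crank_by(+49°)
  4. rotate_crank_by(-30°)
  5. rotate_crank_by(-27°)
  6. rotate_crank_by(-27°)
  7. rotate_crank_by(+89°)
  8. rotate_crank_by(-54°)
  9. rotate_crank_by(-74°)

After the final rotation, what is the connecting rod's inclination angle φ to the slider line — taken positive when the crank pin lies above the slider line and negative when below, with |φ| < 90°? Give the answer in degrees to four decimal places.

-5.2839

set_geometry: r = 24 mm, L = 213 mm, e = 13 mm; θ ← 0°
rotate_crank_by(+58°): θ ← 0° +58° = 58°
rotate_crank_by(+49°): θ ← 58° +49° = 107°
rotate_crank_by(-30°): θ ← 107° -30° = 77°
rotate_crank_by(-27°): θ ← 77° -27° = 50°
rotate_crank_by(-27°): θ ← 50° -27° = 23°
rotate_crank_by(+89°): θ ← 23° +89° = 112°
rotate_crank_by(-54°): θ ← 112° -54° = 58°
rotate_crank_by(-74°): θ ← 58° -74° = -16°
crank pin P = (r cos θ, r sin θ) = (23.070281, -6.615297)
h = r sin θ − e = -6.615297 − 13 = -19.615297
sin φ = h / L = -19.615297 / 213 = -0.09209059
φ = arcsin(-0.09209059) = -5.283889°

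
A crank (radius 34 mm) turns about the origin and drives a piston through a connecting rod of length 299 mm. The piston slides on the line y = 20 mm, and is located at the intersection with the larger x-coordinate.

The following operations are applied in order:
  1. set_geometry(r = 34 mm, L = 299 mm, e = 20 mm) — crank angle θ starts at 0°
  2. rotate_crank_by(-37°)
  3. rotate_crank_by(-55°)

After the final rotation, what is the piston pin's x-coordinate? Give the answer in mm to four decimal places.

set_geometry: r = 34 mm, L = 299 mm, e = 20 mm; θ ← 0°
rotate_crank_by(-37°): θ ← 0° -37° = -37°
rotate_crank_by(-55°): θ ← -37° -55° = -92°
crank pin P = (r cos θ, r sin θ) = (-1.186583, -33.979288)
h = r sin θ − e = -33.979288 − 20 = -53.979288
x = r cos θ + √(L² − h²) = -1.186583 + √(89401.0 − 2913.7635) = -1.186583 + 294.087124 = 292.900541

292.9005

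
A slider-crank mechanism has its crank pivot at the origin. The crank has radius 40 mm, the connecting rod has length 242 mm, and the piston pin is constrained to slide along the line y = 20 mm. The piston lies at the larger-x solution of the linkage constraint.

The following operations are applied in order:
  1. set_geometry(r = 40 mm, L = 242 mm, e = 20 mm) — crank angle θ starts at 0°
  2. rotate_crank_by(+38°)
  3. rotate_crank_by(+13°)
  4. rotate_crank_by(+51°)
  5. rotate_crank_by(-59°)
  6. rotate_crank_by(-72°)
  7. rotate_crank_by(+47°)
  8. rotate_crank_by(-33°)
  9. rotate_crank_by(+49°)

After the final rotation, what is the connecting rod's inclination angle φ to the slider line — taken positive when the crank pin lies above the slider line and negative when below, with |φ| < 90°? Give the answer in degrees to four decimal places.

0.5606

set_geometry: r = 40 mm, L = 242 mm, e = 20 mm; θ ← 0°
rotate_crank_by(+38°): θ ← 0° +38° = 38°
rotate_crank_by(+13°): θ ← 38° +13° = 51°
rotate_crank_by(+51°): θ ← 51° +51° = 102°
rotate_crank_by(-59°): θ ← 102° -59° = 43°
rotate_crank_by(-72°): θ ← 43° -72° = -29°
rotate_crank_by(+47°): θ ← -29° +47° = 18°
rotate_crank_by(-33°): θ ← 18° -33° = -15°
rotate_crank_by(+49°): θ ← -15° +49° = 34°
crank pin P = (r cos θ, r sin θ) = (33.161503, 22.367716)
h = r sin θ − e = 22.367716 − 20 = 2.367716
sin φ = h / L = 2.367716 / 242 = 0.00978395
φ = arcsin(0.00978395) = 0.560588°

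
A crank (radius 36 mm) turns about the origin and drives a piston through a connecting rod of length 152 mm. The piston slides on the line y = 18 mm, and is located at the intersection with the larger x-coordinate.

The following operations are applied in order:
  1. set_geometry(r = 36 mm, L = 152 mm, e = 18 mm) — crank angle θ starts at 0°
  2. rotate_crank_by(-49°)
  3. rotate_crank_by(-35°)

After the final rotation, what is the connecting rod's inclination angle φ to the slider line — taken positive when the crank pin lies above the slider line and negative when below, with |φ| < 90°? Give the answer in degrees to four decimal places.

set_geometry: r = 36 mm, L = 152 mm, e = 18 mm; θ ← 0°
rotate_crank_by(-49°): θ ← 0° -49° = -49°
rotate_crank_by(-35°): θ ← -49° -35° = -84°
crank pin P = (r cos θ, r sin θ) = (3.763025, -35.802788)
h = r sin θ − e = -35.802788 − 18 = -53.802788
sin φ = h / L = -53.802788 / 152 = -0.35396571
φ = arcsin(-0.35396571) = -20.730069°

-20.7301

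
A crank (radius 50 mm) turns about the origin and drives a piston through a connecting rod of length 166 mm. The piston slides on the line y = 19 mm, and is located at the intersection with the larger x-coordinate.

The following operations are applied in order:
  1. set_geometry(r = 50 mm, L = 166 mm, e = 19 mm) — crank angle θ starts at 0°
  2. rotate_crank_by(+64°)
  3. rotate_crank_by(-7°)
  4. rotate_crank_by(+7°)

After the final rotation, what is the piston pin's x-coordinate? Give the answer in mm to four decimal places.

set_geometry: r = 50 mm, L = 166 mm, e = 19 mm; θ ← 0°
rotate_crank_by(+64°): θ ← 0° +64° = 64°
rotate_crank_by(-7°): θ ← 64° -7° = 57°
rotate_crank_by(+7°): θ ← 57° +7° = 64°
crank pin P = (r cos θ, r sin θ) = (21.918557, 44.939702)
h = r sin θ − e = 44.939702 − 19 = 25.939702
x = r cos θ + √(L² − h²) = 21.918557 + √(27556.0 − 672.8682) = 21.918557 + 163.960763 = 185.879320

185.8793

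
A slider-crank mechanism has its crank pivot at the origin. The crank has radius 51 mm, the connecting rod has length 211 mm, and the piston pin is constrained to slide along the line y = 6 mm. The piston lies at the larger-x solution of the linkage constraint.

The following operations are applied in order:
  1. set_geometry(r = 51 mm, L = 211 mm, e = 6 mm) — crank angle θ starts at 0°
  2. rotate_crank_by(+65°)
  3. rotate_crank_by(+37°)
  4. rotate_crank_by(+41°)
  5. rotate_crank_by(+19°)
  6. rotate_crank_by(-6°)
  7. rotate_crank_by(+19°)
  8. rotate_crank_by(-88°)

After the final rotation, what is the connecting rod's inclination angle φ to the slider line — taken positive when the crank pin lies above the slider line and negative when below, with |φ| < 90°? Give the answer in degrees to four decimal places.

12.2946

set_geometry: r = 51 mm, L = 211 mm, e = 6 mm; θ ← 0°
rotate_crank_by(+65°): θ ← 0° +65° = 65°
rotate_crank_by(+37°): θ ← 65° +37° = 102°
rotate_crank_by(+41°): θ ← 102° +41° = 143°
rotate_crank_by(+19°): θ ← 143° +19° = 162°
rotate_crank_by(-6°): θ ← 162° -6° = 156°
rotate_crank_by(+19°): θ ← 156° +19° = 175°
rotate_crank_by(-88°): θ ← 175° -88° = 87°
crank pin P = (r cos θ, r sin θ) = (2.669134, 50.930106)
h = r sin θ − e = 50.930106 − 6 = 44.930106
sin φ = h / L = 44.930106 / 211 = 0.21293889
φ = arcsin(0.21293889) = 12.294635°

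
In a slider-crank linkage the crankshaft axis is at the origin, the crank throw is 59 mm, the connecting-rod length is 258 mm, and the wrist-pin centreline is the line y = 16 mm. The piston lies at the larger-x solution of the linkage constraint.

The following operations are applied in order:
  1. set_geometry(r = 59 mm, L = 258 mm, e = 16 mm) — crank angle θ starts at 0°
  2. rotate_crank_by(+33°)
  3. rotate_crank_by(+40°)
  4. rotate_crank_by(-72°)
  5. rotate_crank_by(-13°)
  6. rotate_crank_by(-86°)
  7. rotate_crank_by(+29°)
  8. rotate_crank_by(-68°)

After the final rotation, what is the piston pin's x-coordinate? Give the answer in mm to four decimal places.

set_geometry: r = 59 mm, L = 258 mm, e = 16 mm; θ ← 0°
rotate_crank_by(+33°): θ ← 0° +33° = 33°
rotate_crank_by(+40°): θ ← 33° +40° = 73°
rotate_crank_by(-72°): θ ← 73° -72° = 1°
rotate_crank_by(-13°): θ ← 1° -13° = -12°
rotate_crank_by(-86°): θ ← -12° -86° = -98°
rotate_crank_by(+29°): θ ← -98° +29° = -69°
rotate_crank_by(-68°): θ ← -69° -68° = -137°
crank pin P = (r cos θ, r sin θ) = (-43.149868, -40.237903)
h = r sin θ − e = -40.237903 − 16 = -56.237903
x = r cos θ + √(L² − h²) = -43.149868 + √(66564.0 − 3162.7018) = -43.149868 + 251.796144 = 208.646276

208.6463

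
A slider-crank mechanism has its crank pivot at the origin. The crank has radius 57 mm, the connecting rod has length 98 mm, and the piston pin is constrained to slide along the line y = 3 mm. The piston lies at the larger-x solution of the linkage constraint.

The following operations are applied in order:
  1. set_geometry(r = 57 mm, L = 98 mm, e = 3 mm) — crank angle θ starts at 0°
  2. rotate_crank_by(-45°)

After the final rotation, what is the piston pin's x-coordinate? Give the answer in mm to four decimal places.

set_geometry: r = 57 mm, L = 98 mm, e = 3 mm; θ ← 0°
rotate_crank_by(-45°): θ ← 0° -45° = -45°
crank pin P = (r cos θ, r sin θ) = (40.305087, -40.305087)
h = r sin θ − e = -40.305087 − 3 = -43.305087
x = r cos θ + √(L² − h²) = 40.305087 + √(9604.0 − 1875.3305) = 40.305087 + 87.912852 = 128.217938

128.2179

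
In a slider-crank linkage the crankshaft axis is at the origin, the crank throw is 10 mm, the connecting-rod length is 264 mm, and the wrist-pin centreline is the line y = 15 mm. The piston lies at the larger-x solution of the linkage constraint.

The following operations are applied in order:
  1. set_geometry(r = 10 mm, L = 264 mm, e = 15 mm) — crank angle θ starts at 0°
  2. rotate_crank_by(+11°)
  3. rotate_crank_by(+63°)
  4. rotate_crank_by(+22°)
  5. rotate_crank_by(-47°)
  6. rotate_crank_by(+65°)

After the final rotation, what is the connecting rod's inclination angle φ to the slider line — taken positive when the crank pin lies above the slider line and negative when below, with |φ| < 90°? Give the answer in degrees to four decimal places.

set_geometry: r = 10 mm, L = 264 mm, e = 15 mm; θ ← 0°
rotate_crank_by(+11°): θ ← 0° +11° = 11°
rotate_crank_by(+63°): θ ← 11° +63° = 74°
rotate_crank_by(+22°): θ ← 74° +22° = 96°
rotate_crank_by(-47°): θ ← 96° -47° = 49°
rotate_crank_by(+65°): θ ← 49° +65° = 114°
crank pin P = (r cos θ, r sin θ) = (-4.067366, 9.135455)
h = r sin θ − e = 9.135455 − 15 = -5.864545
sin φ = h / L = -5.864545 / 264 = -0.02221419
φ = arcsin(-0.02221419) = -1.272884°

-1.2729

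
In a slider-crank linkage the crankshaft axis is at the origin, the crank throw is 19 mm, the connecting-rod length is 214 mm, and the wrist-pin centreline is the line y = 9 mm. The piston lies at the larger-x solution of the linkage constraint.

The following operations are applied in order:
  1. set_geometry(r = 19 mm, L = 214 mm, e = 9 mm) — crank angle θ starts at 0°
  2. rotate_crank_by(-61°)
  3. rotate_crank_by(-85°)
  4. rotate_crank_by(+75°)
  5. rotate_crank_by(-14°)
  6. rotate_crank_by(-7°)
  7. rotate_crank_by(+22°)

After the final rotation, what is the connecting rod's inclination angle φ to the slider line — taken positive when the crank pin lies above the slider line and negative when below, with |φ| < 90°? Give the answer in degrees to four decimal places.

set_geometry: r = 19 mm, L = 214 mm, e = 9 mm; θ ← 0°
rotate_crank_by(-61°): θ ← 0° -61° = -61°
rotate_crank_by(-85°): θ ← -61° -85° = -146°
rotate_crank_by(+75°): θ ← -146° +75° = -71°
rotate_crank_by(-14°): θ ← -71° -14° = -85°
rotate_crank_by(-7°): θ ← -85° -7° = -92°
rotate_crank_by(+22°): θ ← -92° +22° = -70°
crank pin P = (r cos θ, r sin θ) = (6.498383, -17.854160)
h = r sin θ − e = -17.854160 − 9 = -26.854160
sin φ = h / L = -26.854160 / 214 = -0.12548673
φ = arcsin(-0.12548673) = -7.208865°

-7.2089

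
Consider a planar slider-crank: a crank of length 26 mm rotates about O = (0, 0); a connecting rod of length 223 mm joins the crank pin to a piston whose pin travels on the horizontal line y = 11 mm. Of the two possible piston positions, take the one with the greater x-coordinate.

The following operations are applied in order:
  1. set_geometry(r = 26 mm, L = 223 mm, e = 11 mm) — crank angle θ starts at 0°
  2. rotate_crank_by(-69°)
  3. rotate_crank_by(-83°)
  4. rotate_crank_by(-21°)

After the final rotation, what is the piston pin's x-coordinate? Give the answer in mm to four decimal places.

set_geometry: r = 26 mm, L = 223 mm, e = 11 mm; θ ← 0°
rotate_crank_by(-69°): θ ← 0° -69° = -69°
rotate_crank_by(-83°): θ ← -69° -83° = -152°
rotate_crank_by(-21°): θ ← -152° -21° = -173°
crank pin P = (r cos θ, r sin θ) = (-25.806200, -3.168603)
h = r sin θ − e = -3.168603 − 11 = -14.168603
x = r cos θ + √(L² − h²) = -25.806200 + √(49729.0 − 200.7493) = -25.806200 + 222.549434 = 196.743234

196.7432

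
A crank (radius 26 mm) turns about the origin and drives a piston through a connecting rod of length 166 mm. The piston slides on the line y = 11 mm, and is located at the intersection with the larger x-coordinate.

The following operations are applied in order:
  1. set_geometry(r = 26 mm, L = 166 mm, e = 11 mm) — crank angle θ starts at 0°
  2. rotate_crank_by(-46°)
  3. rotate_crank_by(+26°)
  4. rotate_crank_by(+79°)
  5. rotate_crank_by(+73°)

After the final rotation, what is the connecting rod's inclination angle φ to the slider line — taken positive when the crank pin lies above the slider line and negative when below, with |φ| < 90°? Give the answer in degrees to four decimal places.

set_geometry: r = 26 mm, L = 166 mm, e = 11 mm; θ ← 0°
rotate_crank_by(-46°): θ ← 0° -46° = -46°
rotate_crank_by(+26°): θ ← -46° +26° = -20°
rotate_crank_by(+79°): θ ← -20° +79° = 59°
rotate_crank_by(+73°): θ ← 59° +73° = 132°
crank pin P = (r cos θ, r sin θ) = (-17.397396, 19.321765)
h = r sin θ − e = 19.321765 − 11 = 8.321765
sin φ = h / L = 8.321765 / 166 = 0.05013112
φ = arcsin(0.05013112) = 2.873506°

2.8735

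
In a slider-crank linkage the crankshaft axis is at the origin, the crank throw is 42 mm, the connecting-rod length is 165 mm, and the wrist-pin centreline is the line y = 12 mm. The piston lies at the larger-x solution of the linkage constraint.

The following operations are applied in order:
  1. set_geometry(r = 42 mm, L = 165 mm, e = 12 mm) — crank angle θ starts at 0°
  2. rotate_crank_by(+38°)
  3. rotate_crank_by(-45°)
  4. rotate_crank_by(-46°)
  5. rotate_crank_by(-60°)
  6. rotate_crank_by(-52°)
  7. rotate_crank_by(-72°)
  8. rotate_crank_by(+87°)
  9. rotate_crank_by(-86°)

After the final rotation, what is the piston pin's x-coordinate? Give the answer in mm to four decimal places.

set_geometry: r = 42 mm, L = 165 mm, e = 12 mm; θ ← 0°
rotate_crank_by(+38°): θ ← 0° +38° = 38°
rotate_crank_by(-45°): θ ← 38° -45° = -7°
rotate_crank_by(-46°): θ ← -7° -46° = -53°
rotate_crank_by(-60°): θ ← -53° -60° = -113°
rotate_crank_by(-52°): θ ← -113° -52° = -165°
rotate_crank_by(-72°): θ ← -165° -72° = -237°
rotate_crank_by(+87°): θ ← -237° +87° = -150°
rotate_crank_by(-86°): θ ← -150° -86° = -236°
crank pin P = (r cos θ, r sin θ) = (-23.486102, 34.819578)
h = r sin θ − e = 34.819578 − 12 = 22.819578
x = r cos θ + √(L² − h²) = -23.486102 + √(27225.0 − 520.7331) = -23.486102 + 163.414402 = 139.928300

139.9283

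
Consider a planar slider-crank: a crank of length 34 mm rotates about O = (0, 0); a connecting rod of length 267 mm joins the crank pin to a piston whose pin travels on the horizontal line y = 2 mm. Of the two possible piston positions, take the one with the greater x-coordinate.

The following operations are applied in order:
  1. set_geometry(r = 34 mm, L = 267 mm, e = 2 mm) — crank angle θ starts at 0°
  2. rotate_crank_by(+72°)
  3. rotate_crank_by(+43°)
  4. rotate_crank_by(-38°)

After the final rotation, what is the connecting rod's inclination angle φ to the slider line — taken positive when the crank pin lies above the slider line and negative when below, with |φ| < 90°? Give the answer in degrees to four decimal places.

set_geometry: r = 34 mm, L = 267 mm, e = 2 mm; θ ← 0°
rotate_crank_by(+72°): θ ← 0° +72° = 72°
rotate_crank_by(+43°): θ ← 72° +43° = 115°
rotate_crank_by(-38°): θ ← 115° -38° = 77°
crank pin P = (r cos θ, r sin θ) = (7.648336, 33.128582)
h = r sin θ − e = 33.128582 − 2 = 31.128582
sin φ = h / L = 31.128582 / 267 = 0.11658645
φ = arcsin(0.11658645) = 6.695138°

6.6951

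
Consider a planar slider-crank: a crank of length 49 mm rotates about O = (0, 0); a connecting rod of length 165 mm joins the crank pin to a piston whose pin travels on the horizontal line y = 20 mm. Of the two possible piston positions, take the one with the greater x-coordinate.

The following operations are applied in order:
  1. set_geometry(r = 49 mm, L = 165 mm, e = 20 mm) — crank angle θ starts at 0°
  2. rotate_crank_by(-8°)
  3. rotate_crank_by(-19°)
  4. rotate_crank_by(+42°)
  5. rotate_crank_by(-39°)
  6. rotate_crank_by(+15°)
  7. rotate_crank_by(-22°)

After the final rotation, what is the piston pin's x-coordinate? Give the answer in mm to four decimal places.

200.6789

set_geometry: r = 49 mm, L = 165 mm, e = 20 mm; θ ← 0°
rotate_crank_by(-8°): θ ← 0° -8° = -8°
rotate_crank_by(-19°): θ ← -8° -19° = -27°
rotate_crank_by(+42°): θ ← -27° +42° = 15°
rotate_crank_by(-39°): θ ← 15° -39° = -24°
rotate_crank_by(+15°): θ ← -24° +15° = -9°
rotate_crank_by(-22°): θ ← -9° -22° = -31°
crank pin P = (r cos θ, r sin θ) = (42.001198, -25.236866)
h = r sin θ − e = -25.236866 − 20 = -45.236866
x = r cos θ + √(L² − h²) = 42.001198 + √(27225.0 − 2046.3740) = 42.001198 + 158.677743 = 200.678940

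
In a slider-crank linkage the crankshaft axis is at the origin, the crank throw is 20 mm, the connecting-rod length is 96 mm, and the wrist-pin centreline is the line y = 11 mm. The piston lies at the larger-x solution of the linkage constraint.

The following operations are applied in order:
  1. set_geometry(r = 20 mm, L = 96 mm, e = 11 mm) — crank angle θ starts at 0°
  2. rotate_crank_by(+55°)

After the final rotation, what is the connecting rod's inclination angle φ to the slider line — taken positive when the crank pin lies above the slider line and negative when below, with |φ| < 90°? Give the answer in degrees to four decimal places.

3.2145

set_geometry: r = 20 mm, L = 96 mm, e = 11 mm; θ ← 0°
rotate_crank_by(+55°): θ ← 0° +55° = 55°
crank pin P = (r cos θ, r sin θ) = (11.471529, 16.383041)
h = r sin θ − e = 16.383041 − 11 = 5.383041
sin φ = h / L = 5.383041 / 96 = 0.05607334
φ = arcsin(0.05607334) = 3.214452°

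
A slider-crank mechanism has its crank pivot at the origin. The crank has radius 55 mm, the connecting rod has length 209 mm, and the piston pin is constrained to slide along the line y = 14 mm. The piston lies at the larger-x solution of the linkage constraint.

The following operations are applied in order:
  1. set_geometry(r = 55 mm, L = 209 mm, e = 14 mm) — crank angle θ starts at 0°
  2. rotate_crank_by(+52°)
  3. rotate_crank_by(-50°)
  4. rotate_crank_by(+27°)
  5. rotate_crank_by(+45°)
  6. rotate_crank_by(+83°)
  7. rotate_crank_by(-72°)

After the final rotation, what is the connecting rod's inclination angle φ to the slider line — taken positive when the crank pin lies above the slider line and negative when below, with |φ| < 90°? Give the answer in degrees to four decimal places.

11.2547

set_geometry: r = 55 mm, L = 209 mm, e = 14 mm; θ ← 0°
rotate_crank_by(+52°): θ ← 0° +52° = 52°
rotate_crank_by(-50°): θ ← 52° -50° = 2°
rotate_crank_by(+27°): θ ← 2° +27° = 29°
rotate_crank_by(+45°): θ ← 29° +45° = 74°
rotate_crank_by(+83°): θ ← 74° +83° = 157°
rotate_crank_by(-72°): θ ← 157° -72° = 85°
crank pin P = (r cos θ, r sin θ) = (4.793566, 54.790708)
h = r sin θ − e = 54.790708 − 14 = 40.790708
sin φ = h / L = 40.790708 / 209 = 0.19517085
φ = arcsin(0.19517085) = 11.254705°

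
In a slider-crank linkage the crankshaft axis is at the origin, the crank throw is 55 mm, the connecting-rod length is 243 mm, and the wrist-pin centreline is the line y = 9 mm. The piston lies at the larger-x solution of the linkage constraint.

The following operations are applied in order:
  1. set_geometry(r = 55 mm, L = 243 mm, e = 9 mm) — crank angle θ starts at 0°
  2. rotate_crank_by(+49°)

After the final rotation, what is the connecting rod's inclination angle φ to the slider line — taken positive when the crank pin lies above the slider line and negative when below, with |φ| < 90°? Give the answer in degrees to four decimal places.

7.6882

set_geometry: r = 55 mm, L = 243 mm, e = 9 mm; θ ← 0°
rotate_crank_by(+49°): θ ← 0° +49° = 49°
crank pin P = (r cos θ, r sin θ) = (36.083247, 41.509027)
h = r sin θ − e = 41.509027 − 9 = 32.509027
sin φ = h / L = 32.509027 / 243 = 0.13378200
φ = arcsin(0.13378200) = 7.688195°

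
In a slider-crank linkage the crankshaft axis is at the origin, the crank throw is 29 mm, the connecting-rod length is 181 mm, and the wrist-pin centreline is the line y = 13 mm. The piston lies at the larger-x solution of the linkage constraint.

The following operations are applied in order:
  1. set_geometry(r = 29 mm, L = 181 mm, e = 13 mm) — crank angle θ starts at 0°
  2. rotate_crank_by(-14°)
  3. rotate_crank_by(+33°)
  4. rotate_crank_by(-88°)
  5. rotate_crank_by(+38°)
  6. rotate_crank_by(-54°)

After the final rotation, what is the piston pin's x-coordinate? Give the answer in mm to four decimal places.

set_geometry: r = 29 mm, L = 181 mm, e = 13 mm; θ ← 0°
rotate_crank_by(-14°): θ ← 0° -14° = -14°
rotate_crank_by(+33°): θ ← -14° +33° = 19°
rotate_crank_by(-88°): θ ← 19° -88° = -69°
rotate_crank_by(+38°): θ ← -69° +38° = -31°
rotate_crank_by(-54°): θ ← -31° -54° = -85°
crank pin P = (r cos θ, r sin θ) = (2.527517, -28.889646)
h = r sin θ − e = -28.889646 − 13 = -41.889646
x = r cos θ + √(L² − h²) = 2.527517 + √(32761.0 − 1754.7425) = 2.527517 + 176.085938 = 178.613454

178.6135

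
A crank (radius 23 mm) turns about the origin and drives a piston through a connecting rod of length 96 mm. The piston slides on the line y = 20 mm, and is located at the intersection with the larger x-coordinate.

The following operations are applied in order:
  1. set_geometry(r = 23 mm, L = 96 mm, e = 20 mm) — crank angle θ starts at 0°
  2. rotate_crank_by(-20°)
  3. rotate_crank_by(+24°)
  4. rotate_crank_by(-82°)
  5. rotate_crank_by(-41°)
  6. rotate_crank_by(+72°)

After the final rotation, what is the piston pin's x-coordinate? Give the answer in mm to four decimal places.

104.3438

set_geometry: r = 23 mm, L = 96 mm, e = 20 mm; θ ← 0°
rotate_crank_by(-20°): θ ← 0° -20° = -20°
rotate_crank_by(+24°): θ ← -20° +24° = 4°
rotate_crank_by(-82°): θ ← 4° -82° = -78°
rotate_crank_by(-41°): θ ← -78° -41° = -119°
rotate_crank_by(+72°): θ ← -119° +72° = -47°
crank pin P = (r cos θ, r sin θ) = (15.685962, -16.821135)
h = r sin θ − e = -16.821135 − 20 = -36.821135
x = r cos θ + √(L² − h²) = 15.685962 + √(9216.0 − 1355.7960) = 15.685962 + 88.657792 = 104.343754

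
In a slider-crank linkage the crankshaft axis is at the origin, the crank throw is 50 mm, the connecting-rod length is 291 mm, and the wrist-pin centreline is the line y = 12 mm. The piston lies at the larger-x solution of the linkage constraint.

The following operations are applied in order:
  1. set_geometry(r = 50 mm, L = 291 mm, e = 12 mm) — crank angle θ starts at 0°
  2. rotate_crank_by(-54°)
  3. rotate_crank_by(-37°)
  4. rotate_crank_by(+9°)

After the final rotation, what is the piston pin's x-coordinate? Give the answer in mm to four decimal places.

set_geometry: r = 50 mm, L = 291 mm, e = 12 mm; θ ← 0°
rotate_crank_by(-54°): θ ← 0° -54° = -54°
rotate_crank_by(-37°): θ ← -54° -37° = -91°
rotate_crank_by(+9°): θ ← -91° +9° = -82°
crank pin P = (r cos θ, r sin θ) = (6.958655, -49.513403)
h = r sin θ − e = -49.513403 − 12 = -61.513403
x = r cos θ + √(L² − h²) = 6.958655 + √(84681.0 − 3783.8988) = 6.958655 + 284.424157 = 291.382812

291.3828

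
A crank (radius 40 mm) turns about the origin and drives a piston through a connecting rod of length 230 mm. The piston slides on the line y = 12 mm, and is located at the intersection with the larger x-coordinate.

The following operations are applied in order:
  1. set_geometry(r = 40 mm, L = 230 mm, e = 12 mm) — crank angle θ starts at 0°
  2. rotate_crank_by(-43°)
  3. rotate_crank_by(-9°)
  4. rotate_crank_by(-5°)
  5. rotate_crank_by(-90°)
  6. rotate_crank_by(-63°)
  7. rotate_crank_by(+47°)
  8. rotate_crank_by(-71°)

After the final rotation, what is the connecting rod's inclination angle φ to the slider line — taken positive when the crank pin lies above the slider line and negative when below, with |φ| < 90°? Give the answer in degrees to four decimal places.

set_geometry: r = 40 mm, L = 230 mm, e = 12 mm; θ ← 0°
rotate_crank_by(-43°): θ ← 0° -43° = -43°
rotate_crank_by(-9°): θ ← -43° -9° = -52°
rotate_crank_by(-5°): θ ← -52° -5° = -57°
rotate_crank_by(-90°): θ ← -57° -90° = -147°
rotate_crank_by(-63°): θ ← -147° -63° = -210°
rotate_crank_by(+47°): θ ← -210° +47° = -163°
rotate_crank_by(-71°): θ ← -163° -71° = -234°
crank pin P = (r cos θ, r sin θ) = (-23.511410, 32.360680)
h = r sin θ − e = 32.360680 − 12 = 20.360680
sin φ = h / L = 20.360680 / 230 = 0.08852469
φ = arcsin(0.08852469) = 5.078740°

5.0787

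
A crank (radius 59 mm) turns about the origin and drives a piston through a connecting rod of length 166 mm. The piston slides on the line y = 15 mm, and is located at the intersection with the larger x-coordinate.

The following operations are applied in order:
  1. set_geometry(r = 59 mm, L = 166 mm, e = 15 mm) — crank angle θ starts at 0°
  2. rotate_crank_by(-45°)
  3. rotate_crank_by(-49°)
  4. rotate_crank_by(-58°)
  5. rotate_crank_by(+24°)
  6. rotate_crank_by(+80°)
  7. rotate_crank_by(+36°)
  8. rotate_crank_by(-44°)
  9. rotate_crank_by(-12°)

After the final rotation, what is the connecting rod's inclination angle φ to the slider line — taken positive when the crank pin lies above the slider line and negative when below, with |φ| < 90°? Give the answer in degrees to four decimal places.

-24.8284

set_geometry: r = 59 mm, L = 166 mm, e = 15 mm; θ ← 0°
rotate_crank_by(-45°): θ ← 0° -45° = -45°
rotate_crank_by(-49°): θ ← -45° -49° = -94°
rotate_crank_by(-58°): θ ← -94° -58° = -152°
rotate_crank_by(+24°): θ ← -152° +24° = -128°
rotate_crank_by(+80°): θ ← -128° +80° = -48°
rotate_crank_by(+36°): θ ← -48° +36° = -12°
rotate_crank_by(-44°): θ ← -12° -44° = -56°
rotate_crank_by(-12°): θ ← -56° -12° = -68°
crank pin P = (r cos θ, r sin θ) = (22.101789, -54.703847)
h = r sin θ − e = -54.703847 − 15 = -69.703847
sin φ = h / L = -69.703847 / 166 = -0.41990270
φ = arcsin(-0.41990270) = -24.828444°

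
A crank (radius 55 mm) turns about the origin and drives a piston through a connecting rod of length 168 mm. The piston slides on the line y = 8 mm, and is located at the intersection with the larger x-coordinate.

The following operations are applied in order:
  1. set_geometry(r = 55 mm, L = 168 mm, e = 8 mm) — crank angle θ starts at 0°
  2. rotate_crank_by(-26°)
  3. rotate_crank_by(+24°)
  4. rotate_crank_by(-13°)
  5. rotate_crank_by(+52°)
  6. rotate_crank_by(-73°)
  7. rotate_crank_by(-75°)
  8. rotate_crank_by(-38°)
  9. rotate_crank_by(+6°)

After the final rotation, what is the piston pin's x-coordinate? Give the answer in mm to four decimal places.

118.9701

set_geometry: r = 55 mm, L = 168 mm, e = 8 mm; θ ← 0°
rotate_crank_by(-26°): θ ← 0° -26° = -26°
rotate_crank_by(+24°): θ ← -26° +24° = -2°
rotate_crank_by(-13°): θ ← -2° -13° = -15°
rotate_crank_by(+52°): θ ← -15° +52° = 37°
rotate_crank_by(-73°): θ ← 37° -73° = -36°
rotate_crank_by(-75°): θ ← -36° -75° = -111°
rotate_crank_by(-38°): θ ← -111° -38° = -149°
rotate_crank_by(+6°): θ ← -149° +6° = -143°
crank pin P = (r cos θ, r sin θ) = (-43.924953, -33.099826)
h = r sin θ − e = -33.099826 − 8 = -41.099826
x = r cos θ + √(L² − h²) = -43.924953 + √(28224.0 − 1689.1957) = -43.924953 + 162.895071 = 118.970118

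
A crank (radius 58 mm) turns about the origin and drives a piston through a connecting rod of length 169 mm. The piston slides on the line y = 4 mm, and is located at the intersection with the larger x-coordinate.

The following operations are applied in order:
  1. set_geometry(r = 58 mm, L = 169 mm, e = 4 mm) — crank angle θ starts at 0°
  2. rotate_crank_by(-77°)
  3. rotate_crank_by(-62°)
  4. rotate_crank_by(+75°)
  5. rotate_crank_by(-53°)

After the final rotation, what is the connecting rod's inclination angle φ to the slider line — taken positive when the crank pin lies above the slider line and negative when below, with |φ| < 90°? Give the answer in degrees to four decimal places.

set_geometry: r = 58 mm, L = 169 mm, e = 4 mm; θ ← 0°
rotate_crank_by(-77°): θ ← 0° -77° = -77°
rotate_crank_by(-62°): θ ← -77° -62° = -139°
rotate_crank_by(+75°): θ ← -139° +75° = -64°
rotate_crank_by(-53°): θ ← -64° -53° = -117°
crank pin P = (r cos θ, r sin θ) = (-26.331449, -51.678378)
h = r sin θ − e = -51.678378 − 4 = -55.678378
sin φ = h / L = -55.678378 / 169 = -0.32945786
φ = arcsin(-0.32945786) = -19.235873°

-19.2359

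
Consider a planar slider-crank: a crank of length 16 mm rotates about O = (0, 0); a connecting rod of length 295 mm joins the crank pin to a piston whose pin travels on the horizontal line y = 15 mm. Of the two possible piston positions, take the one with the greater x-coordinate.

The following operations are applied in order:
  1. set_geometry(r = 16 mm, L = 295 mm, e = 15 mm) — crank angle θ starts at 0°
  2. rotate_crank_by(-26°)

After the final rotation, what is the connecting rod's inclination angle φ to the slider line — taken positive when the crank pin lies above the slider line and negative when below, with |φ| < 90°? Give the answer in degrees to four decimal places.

set_geometry: r = 16 mm, L = 295 mm, e = 15 mm; θ ← 0°
rotate_crank_by(-26°): θ ← 0° -26° = -26°
crank pin P = (r cos θ, r sin θ) = (14.380705, -7.013938)
h = r sin θ − e = -7.013938 − 15 = -22.013938
sin φ = h / L = -22.013938 / 295 = -0.07462352
φ = arcsin(-0.07462352) = -4.279591°

-4.2796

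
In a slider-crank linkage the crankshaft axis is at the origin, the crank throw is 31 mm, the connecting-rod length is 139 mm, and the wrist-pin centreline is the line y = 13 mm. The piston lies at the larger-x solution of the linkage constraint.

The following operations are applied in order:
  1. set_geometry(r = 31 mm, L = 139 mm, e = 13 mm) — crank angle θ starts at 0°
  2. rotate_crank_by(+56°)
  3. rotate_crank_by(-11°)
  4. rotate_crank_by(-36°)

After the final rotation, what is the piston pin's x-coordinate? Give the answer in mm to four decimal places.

169.3792

set_geometry: r = 31 mm, L = 139 mm, e = 13 mm; θ ← 0°
rotate_crank_by(+56°): θ ← 0° +56° = 56°
rotate_crank_by(-11°): θ ← 56° -11° = 45°
rotate_crank_by(-36°): θ ← 45° -36° = 9°
crank pin P = (r cos θ, r sin θ) = (30.618339, 4.849468)
h = r sin θ − e = 4.849468 − 13 = -8.150532
x = r cos θ + √(L² − h²) = 30.618339 + √(19321.0 − 66.4312) = 30.618339 + 138.760833 = 169.379172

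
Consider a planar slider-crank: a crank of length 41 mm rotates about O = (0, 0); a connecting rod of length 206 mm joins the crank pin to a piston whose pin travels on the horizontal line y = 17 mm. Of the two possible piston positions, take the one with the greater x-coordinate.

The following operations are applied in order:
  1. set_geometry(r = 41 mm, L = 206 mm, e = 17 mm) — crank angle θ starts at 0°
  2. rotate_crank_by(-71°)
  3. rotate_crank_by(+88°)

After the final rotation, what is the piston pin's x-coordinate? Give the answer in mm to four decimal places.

245.1475

set_geometry: r = 41 mm, L = 206 mm, e = 17 mm; θ ← 0°
rotate_crank_by(-71°): θ ← 0° -71° = -71°
rotate_crank_by(+88°): θ ← -71° +88° = 17°
crank pin P = (r cos θ, r sin θ) = (39.208495, 11.987240)
h = r sin θ − e = 11.987240 − 17 = -5.012760
x = r cos θ + √(L² − h²) = 39.208495 + √(42436.0 − 25.1278) = 39.208495 + 205.939001 = 245.147496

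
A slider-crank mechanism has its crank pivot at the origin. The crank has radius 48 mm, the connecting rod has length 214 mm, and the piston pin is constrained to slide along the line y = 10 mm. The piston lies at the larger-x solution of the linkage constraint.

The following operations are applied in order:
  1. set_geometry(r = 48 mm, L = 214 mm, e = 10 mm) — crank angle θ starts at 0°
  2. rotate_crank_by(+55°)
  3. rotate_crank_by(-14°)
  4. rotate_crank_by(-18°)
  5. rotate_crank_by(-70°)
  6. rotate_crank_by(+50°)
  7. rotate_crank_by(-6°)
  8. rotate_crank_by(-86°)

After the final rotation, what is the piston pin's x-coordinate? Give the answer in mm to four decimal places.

206.8301

set_geometry: r = 48 mm, L = 214 mm, e = 10 mm; θ ← 0°
rotate_crank_by(+55°): θ ← 0° +55° = 55°
rotate_crank_by(-14°): θ ← 55° -14° = 41°
rotate_crank_by(-18°): θ ← 41° -18° = 23°
rotate_crank_by(-70°): θ ← 23° -70° = -47°
rotate_crank_by(+50°): θ ← -47° +50° = 3°
rotate_crank_by(-6°): θ ← 3° -6° = -3°
rotate_crank_by(-86°): θ ← -3° -86° = -89°
crank pin P = (r cos θ, r sin θ) = (0.837716, -47.992689)
h = r sin θ − e = -47.992689 − 10 = -57.992689
x = r cos θ + √(L² − h²) = 0.837716 + √(45796.0 − 3363.1520) = 0.837716 + 205.992349 = 206.830065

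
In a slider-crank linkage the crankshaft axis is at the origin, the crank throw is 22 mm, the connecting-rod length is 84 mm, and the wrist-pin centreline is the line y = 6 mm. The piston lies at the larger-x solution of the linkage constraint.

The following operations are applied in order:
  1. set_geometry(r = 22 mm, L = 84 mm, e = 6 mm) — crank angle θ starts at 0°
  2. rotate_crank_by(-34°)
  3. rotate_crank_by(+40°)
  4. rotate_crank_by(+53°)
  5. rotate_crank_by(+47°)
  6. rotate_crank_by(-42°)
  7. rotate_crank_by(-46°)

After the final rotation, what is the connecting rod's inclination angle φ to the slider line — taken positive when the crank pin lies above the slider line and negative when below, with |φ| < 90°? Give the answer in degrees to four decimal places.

set_geometry: r = 22 mm, L = 84 mm, e = 6 mm; θ ← 0°
rotate_crank_by(-34°): θ ← 0° -34° = -34°
rotate_crank_by(+40°): θ ← -34° +40° = 6°
rotate_crank_by(+53°): θ ← 6° +53° = 59°
rotate_crank_by(+47°): θ ← 59° +47° = 106°
rotate_crank_by(-42°): θ ← 106° -42° = 64°
rotate_crank_by(-46°): θ ← 64° -46° = 18°
crank pin P = (r cos θ, r sin θ) = (20.923243, 6.798374)
h = r sin θ − e = 6.798374 − 6 = 0.798374
sin φ = h / L = 0.798374 / 84 = 0.00950445
φ = arcsin(0.00950445) = 0.544573°

0.5446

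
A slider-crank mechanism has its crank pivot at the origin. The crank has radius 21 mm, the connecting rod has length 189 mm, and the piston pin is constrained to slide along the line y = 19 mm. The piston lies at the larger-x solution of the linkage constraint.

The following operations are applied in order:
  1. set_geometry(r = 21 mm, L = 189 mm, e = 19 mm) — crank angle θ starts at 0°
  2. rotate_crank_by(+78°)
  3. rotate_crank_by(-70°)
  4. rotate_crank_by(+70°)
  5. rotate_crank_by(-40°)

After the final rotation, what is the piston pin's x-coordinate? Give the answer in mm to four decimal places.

set_geometry: r = 21 mm, L = 189 mm, e = 19 mm; θ ← 0°
rotate_crank_by(+78°): θ ← 0° +78° = 78°
rotate_crank_by(-70°): θ ← 78° -70° = 8°
rotate_crank_by(+70°): θ ← 8° +70° = 78°
rotate_crank_by(-40°): θ ← 78° -40° = 38°
crank pin P = (r cos θ, r sin θ) = (16.548226, 12.928891)
h = r sin θ − e = 12.928891 − 19 = -6.071109
x = r cos θ + √(L² − h²) = 16.548226 + √(35721.0 − 36.8584) = 16.548226 + 188.902466 = 205.450692

205.4507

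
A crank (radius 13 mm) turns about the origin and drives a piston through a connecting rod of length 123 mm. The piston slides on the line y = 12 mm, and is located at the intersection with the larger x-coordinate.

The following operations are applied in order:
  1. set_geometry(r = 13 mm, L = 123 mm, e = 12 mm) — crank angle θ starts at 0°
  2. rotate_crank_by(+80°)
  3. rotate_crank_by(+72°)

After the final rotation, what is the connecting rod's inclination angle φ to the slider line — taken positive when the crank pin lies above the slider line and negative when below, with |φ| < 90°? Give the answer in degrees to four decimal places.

-2.7479

set_geometry: r = 13 mm, L = 123 mm, e = 12 mm; θ ← 0°
rotate_crank_by(+80°): θ ← 0° +80° = 80°
rotate_crank_by(+72°): θ ← 80° +72° = 152°
crank pin P = (r cos θ, r sin θ) = (-11.478319, 6.103130)
h = r sin θ − e = 6.103130 − 12 = -5.896870
sin φ = h / L = -5.896870 / 123 = -0.04794203
φ = arcsin(-0.04794203) = -2.747929°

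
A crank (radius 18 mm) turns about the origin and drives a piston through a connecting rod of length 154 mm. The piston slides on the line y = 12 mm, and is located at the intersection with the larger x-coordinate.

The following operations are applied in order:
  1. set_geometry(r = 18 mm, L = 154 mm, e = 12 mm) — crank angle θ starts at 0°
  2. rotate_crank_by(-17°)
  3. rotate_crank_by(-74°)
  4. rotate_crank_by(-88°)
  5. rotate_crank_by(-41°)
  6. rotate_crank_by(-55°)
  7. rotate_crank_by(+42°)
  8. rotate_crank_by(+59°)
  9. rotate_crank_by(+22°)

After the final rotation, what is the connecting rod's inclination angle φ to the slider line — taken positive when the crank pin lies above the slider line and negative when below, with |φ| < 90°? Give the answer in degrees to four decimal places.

-7.6312

set_geometry: r = 18 mm, L = 154 mm, e = 12 mm; θ ← 0°
rotate_crank_by(-17°): θ ← 0° -17° = -17°
rotate_crank_by(-74°): θ ← -17° -74° = -91°
rotate_crank_by(-88°): θ ← -91° -88° = -179°
rotate_crank_by(-41°): θ ← -179° -41° = -220°
rotate_crank_by(-55°): θ ← -220° -55° = -275°
rotate_crank_by(+42°): θ ← -275° +42° = -233°
rotate_crank_by(+59°): θ ← -233° +59° = -174°
rotate_crank_by(+22°): θ ← -174° +22° = -152°
crank pin P = (r cos θ, r sin θ) = (-15.893057, -8.450488)
h = r sin θ − e = -8.450488 − 12 = -20.450488
sin φ = h / L = -20.450488 / 154 = -0.13279538
φ = arcsin(-0.13279538) = -7.631157°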